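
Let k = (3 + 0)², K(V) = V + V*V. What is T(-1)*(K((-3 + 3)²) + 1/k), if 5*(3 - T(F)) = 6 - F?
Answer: 8/45 ≈ 0.17778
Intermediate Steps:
K(V) = V + V²
T(F) = 9/5 + F/5 (T(F) = 3 - (6 - F)/5 = 3 + (-6/5 + F/5) = 9/5 + F/5)
k = 9 (k = 3² = 9)
T(-1)*(K((-3 + 3)²) + 1/k) = (9/5 + (⅕)*(-1))*((-3 + 3)²*(1 + (-3 + 3)²) + 1/9) = (9/5 - ⅕)*(0²*(1 + 0²) + ⅑) = 8*(0*(1 + 0) + ⅑)/5 = 8*(0*1 + ⅑)/5 = 8*(0 + ⅑)/5 = (8/5)*(⅑) = 8/45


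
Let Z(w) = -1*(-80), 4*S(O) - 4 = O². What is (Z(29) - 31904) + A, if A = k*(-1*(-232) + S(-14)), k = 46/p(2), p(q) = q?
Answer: -25338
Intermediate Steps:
S(O) = 1 + O²/4
k = 23 (k = 46/2 = 46*(½) = 23)
A = 6486 (A = 23*(-1*(-232) + (1 + (¼)*(-14)²)) = 23*(232 + (1 + (¼)*196)) = 23*(232 + (1 + 49)) = 23*(232 + 50) = 23*282 = 6486)
Z(w) = 80
(Z(29) - 31904) + A = (80 - 31904) + 6486 = -31824 + 6486 = -25338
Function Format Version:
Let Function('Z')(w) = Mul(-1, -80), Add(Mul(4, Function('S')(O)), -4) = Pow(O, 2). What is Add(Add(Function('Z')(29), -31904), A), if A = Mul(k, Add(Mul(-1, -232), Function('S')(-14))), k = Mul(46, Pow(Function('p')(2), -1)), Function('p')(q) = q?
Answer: -25338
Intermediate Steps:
Function('S')(O) = Add(1, Mul(Rational(1, 4), Pow(O, 2)))
k = 23 (k = Mul(46, Pow(2, -1)) = Mul(46, Rational(1, 2)) = 23)
A = 6486 (A = Mul(23, Add(Mul(-1, -232), Add(1, Mul(Rational(1, 4), Pow(-14, 2))))) = Mul(23, Add(232, Add(1, Mul(Rational(1, 4), 196)))) = Mul(23, Add(232, Add(1, 49))) = Mul(23, Add(232, 50)) = Mul(23, 282) = 6486)
Function('Z')(w) = 80
Add(Add(Function('Z')(29), -31904), A) = Add(Add(80, -31904), 6486) = Add(-31824, 6486) = -25338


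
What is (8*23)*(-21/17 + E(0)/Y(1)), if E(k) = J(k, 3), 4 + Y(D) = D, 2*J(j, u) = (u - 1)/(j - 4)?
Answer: -10810/51 ≈ -211.96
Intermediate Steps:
J(j, u) = (-1 + u)/(2*(-4 + j)) (J(j, u) = ((u - 1)/(j - 4))/2 = ((-1 + u)/(-4 + j))/2 = (-1 + u)/(2*(-4 + j)))
Y(D) = -4 + D
E(k) = 1/(-4 + k) (E(k) = (-1 + 3)/(2*(-4 + k)) = (1/2)*2/(-4 + k) = 1/(-4 + k))
(8*23)*(-21/17 + E(0)/Y(1)) = (8*23)*(-21/17 + 1/((-4 + 0)*(-4 + 1))) = 184*(-21*1/17 + 1/(-4*(-3))) = 184*(-21/17 - 1/4*(-1/3)) = 184*(-21/17 + 1/12) = 184*(-235/204) = -10810/51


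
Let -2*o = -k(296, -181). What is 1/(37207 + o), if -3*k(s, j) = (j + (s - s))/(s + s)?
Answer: 3552/132159445 ≈ 2.6877e-5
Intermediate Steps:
k(s, j) = -j/(6*s) (k(s, j) = -(j + (s - s))/(3*(s + s)) = -(j + 0)/(3*(2*s)) = -j*1/(2*s)/3 = -j/(6*s))
o = 181/3552 (o = -(-1)*(-⅙*(-181)/296)/2 = -(-1)*(-⅙*(-181)*1/296)/2 = -(-1)*181/(2*1776) = -½*(-181/1776) = 181/3552 ≈ 0.050957)
1/(37207 + o) = 1/(37207 + 181/3552) = 1/(132159445/3552) = 3552/132159445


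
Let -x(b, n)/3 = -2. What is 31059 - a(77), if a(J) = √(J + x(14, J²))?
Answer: 31059 - √83 ≈ 31050.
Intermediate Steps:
x(b, n) = 6 (x(b, n) = -3*(-2) = 6)
a(J) = √(6 + J) (a(J) = √(J + 6) = √(6 + J))
31059 - a(77) = 31059 - √(6 + 77) = 31059 - √83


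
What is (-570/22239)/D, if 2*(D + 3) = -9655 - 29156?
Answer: 20/15144759 ≈ 1.3206e-6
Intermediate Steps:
D = -38817/2 (D = -3 + (-9655 - 29156)/2 = -3 + (½)*(-38811) = -3 - 38811/2 = -38817/2 ≈ -19409.)
(-570/22239)/D = (-570/22239)/(-38817/2) = -570*1/22239*(-2/38817) = -190/7413*(-2/38817) = 20/15144759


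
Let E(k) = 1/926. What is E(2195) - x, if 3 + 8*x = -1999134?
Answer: 925600435/3704 ≈ 2.4989e+5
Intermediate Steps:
E(k) = 1/926
x = -1999137/8 (x = -3/8 + (⅛)*(-1999134) = -3/8 - 999567/4 = -1999137/8 ≈ -2.4989e+5)
E(2195) - x = 1/926 - 1*(-1999137/8) = 1/926 + 1999137/8 = 925600435/3704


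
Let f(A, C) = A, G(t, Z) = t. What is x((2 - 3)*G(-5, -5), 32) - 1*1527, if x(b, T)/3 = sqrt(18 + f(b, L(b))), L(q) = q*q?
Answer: -1527 + 3*sqrt(23) ≈ -1512.6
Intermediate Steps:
L(q) = q**2
x(b, T) = 3*sqrt(18 + b)
x((2 - 3)*G(-5, -5), 32) - 1*1527 = 3*sqrt(18 + (2 - 3)*(-5)) - 1*1527 = 3*sqrt(18 - 1*(-5)) - 1527 = 3*sqrt(18 + 5) - 1527 = 3*sqrt(23) - 1527 = -1527 + 3*sqrt(23)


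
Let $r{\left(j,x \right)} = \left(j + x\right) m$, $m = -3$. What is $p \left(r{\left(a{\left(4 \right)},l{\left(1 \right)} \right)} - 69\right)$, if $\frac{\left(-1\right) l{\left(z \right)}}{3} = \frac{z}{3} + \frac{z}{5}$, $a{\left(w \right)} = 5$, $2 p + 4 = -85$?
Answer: $\frac{17622}{5} \approx 3524.4$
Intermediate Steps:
$p = - \frac{89}{2}$ ($p = -2 + \frac{1}{2} \left(-85\right) = -2 - \frac{85}{2} = - \frac{89}{2} \approx -44.5$)
$l{\left(z \right)} = - \frac{8 z}{5}$ ($l{\left(z \right)} = - 3 \left(\frac{z}{3} + \frac{z}{5}\right) = - 3 \frac{8 z}{15} = - \frac{8 z}{5}$)
$r{\left(j,x \right)} = - 3 j - 3 x$ ($r{\left(j,x \right)} = \left(j + x\right) \left(-3\right) = - 3 j - 3 x$)
$p \left(r{\left(a{\left(4 \right)},l{\left(1 \right)} \right)} - 69\right) = - \frac{89 \left(\left(\left(-3\right) 5 - 3 \left(\left(- \frac{8}{5}\right) 1\right)\right) - 69\right)}{2} = - \frac{89 \left(\left(-15 - - \frac{24}{5}\right) - 69\right)}{2} = - \frac{89 \left(\left(-15 + \frac{24}{5}\right) - 69\right)}{2} = - \frac{89 \left(- \frac{51}{5} - 69\right)}{2} = \left(- \frac{89}{2}\right) \left(- \frac{396}{5}\right) = \frac{17622}{5}$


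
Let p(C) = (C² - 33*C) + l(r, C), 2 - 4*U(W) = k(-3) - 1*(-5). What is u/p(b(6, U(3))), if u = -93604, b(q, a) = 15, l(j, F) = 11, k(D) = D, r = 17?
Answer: 13372/37 ≈ 361.41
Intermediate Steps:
U(W) = 0 (U(W) = ½ - (-3 - 1*(-5))/4 = ½ - (-3 + 5)/4 = ½ - ¼*2 = ½ - ½ = 0)
p(C) = 11 + C² - 33*C (p(C) = (C² - 33*C) + 11 = 11 + C² - 33*C)
u/p(b(6, U(3))) = -93604/(11 + 15² - 33*15) = -93604/(11 + 225 - 495) = -93604/(-259) = -93604*(-1/259) = 13372/37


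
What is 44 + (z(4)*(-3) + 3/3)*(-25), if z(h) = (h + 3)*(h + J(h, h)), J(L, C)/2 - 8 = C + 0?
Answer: 14719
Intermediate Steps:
J(L, C) = 16 + 2*C (J(L, C) = 16 + 2*(C + 0) = 16 + 2*C)
z(h) = (3 + h)*(16 + 3*h) (z(h) = (h + 3)*(h + (16 + 2*h)) = (3 + h)*(16 + 3*h))
44 + (z(4)*(-3) + 3/3)*(-25) = 44 + ((48 + 3*4² + 25*4)*(-3) + 3/3)*(-25) = 44 + ((48 + 3*16 + 100)*(-3) + 3*(⅓))*(-25) = 44 + ((48 + 48 + 100)*(-3) + 1)*(-25) = 44 + (196*(-3) + 1)*(-25) = 44 + (-588 + 1)*(-25) = 44 - 587*(-25) = 44 + 14675 = 14719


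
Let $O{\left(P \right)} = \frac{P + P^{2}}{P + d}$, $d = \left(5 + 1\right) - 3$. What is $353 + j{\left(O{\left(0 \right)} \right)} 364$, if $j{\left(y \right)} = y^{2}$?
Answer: $353$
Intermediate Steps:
$d = 3$ ($d = 6 - 3 = 3$)
$O{\left(P \right)} = \frac{P + P^{2}}{3 + P}$ ($O{\left(P \right)} = \frac{P + P^{2}}{P + 3} = \frac{P + P^{2}}{3 + P}$)
$353 + j{\left(O{\left(0 \right)} \right)} 364 = 353 + \left(\frac{0 \left(1 + 0\right)}{3 + 0}\right)^{2} \cdot 364 = 353 + \left(0 \cdot \frac{1}{3} \cdot 1\right)^{2} \cdot 364 = 353 + 0^{2} \cdot 364 = 353 + 0 \cdot 364 = 353 + 0 = 353$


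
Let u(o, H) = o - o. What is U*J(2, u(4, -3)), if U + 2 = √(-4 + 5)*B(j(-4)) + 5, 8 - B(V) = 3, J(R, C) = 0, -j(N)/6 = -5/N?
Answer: 0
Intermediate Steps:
u(o, H) = 0
j(N) = 30/N (j(N) = -(-30)/N = 30/N)
B(V) = 5 (B(V) = 8 - 1*3 = 8 - 3 = 5)
U = 8 (U = -2 + (√(-4 + 5)*5 + 5) = -2 + (√1*5 + 5) = -2 + (1*5 + 5) = -2 + (5 + 5) = -2 + 10 = 8)
U*J(2, u(4, -3)) = 8*0 = 0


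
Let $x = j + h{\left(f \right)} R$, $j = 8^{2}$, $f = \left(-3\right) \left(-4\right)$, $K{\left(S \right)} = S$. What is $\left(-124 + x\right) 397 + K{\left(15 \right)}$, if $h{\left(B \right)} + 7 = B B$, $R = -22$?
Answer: $-1220363$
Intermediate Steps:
$f = 12$
$h{\left(B \right)} = -7 + B^{2}$ ($h{\left(B \right)} = -7 + B B = -7 + B^{2}$)
$j = 64$
$x = -2950$ ($x = 64 + \left(-7 + 12^{2}\right) \left(-22\right) = 64 + \left(-7 + 144\right) \left(-22\right) = 64 + 137 \left(-22\right) = 64 - 3014 = -2950$)
$\left(-124 + x\right) 397 + K{\left(15 \right)} = \left(-124 - 2950\right) 397 + 15 = \left(-3074\right) 397 + 15 = -1220378 + 15 = -1220363$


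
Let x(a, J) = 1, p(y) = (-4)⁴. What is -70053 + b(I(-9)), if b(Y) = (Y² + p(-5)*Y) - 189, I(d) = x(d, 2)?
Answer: -69985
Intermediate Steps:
p(y) = 256
I(d) = 1
b(Y) = -189 + Y² + 256*Y (b(Y) = (Y² + 256*Y) - 189 = -189 + Y² + 256*Y)
-70053 + b(I(-9)) = -70053 + (-189 + 1² + 256*1) = -70053 + (-189 + 1 + 256) = -70053 + 68 = -69985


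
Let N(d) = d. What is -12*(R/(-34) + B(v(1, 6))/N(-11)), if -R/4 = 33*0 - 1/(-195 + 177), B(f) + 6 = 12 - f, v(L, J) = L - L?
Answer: 3628/561 ≈ 6.4670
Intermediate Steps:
v(L, J) = 0
B(f) = 6 - f (B(f) = -6 + (12 - f) = 6 - f)
R = -2/9 (R = -4*(33*0 - 1/(-195 + 177)) = -4*(0 - 1/(-18)) = -4*(0 - 1*(-1/18)) = -4*(0 + 1/18) = -4*1/18 = -2/9 ≈ -0.22222)
-12*(R/(-34) + B(v(1, 6))/N(-11)) = -12*(-2/9/(-34) + (6 - 1*0)/(-11)) = -12*(-2/9*(-1/34) + (6 + 0)*(-1/11)) = -12*(1/153 + 6*(-1/11)) = -12*(1/153 - 6/11) = -12*(-907/1683) = 3628/561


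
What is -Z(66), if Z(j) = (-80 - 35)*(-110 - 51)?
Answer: -18515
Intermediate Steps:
Z(j) = 18515 (Z(j) = -115*(-161) = 18515)
-Z(66) = -1*18515 = -18515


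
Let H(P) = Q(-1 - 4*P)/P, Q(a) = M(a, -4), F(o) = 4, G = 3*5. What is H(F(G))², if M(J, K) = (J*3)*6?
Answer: 23409/4 ≈ 5852.3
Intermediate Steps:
G = 15
M(J, K) = 18*J (M(J, K) = (3*J)*6 = 18*J)
Q(a) = 18*a
H(P) = (-18 - 72*P)/P (H(P) = (18*(-1 - 4*P))/P = (-18 - 72*P)/P)
H(F(G))² = (-72 - 18/4)² = (-72 - 18*¼)² = (-72 - 9/2)² = (-153/2)² = 23409/4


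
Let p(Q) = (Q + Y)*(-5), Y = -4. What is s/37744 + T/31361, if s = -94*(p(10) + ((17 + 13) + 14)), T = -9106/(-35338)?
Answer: -26037385479/746950402132 ≈ -0.034858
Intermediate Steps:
p(Q) = 20 - 5*Q (p(Q) = (Q - 4)*(-5) = (-4 + Q)*(-5) = 20 - 5*Q)
T = 4553/17669 (T = -9106*(-1/35338) = 4553/17669 ≈ 0.25768)
s = -1316 (s = -94*((20 - 5*10) + ((17 + 13) + 14)) = -94*((20 - 50) + (30 + 14)) = -94*(-30 + 44) = -94*14 = -1316)
s/37744 + T/31361 = -1316/37744 + (4553/17669)/31361 = -1316*1/37744 + (4553/17669)*(1/31361) = -47/1348 + 4553/554117509 = -26037385479/746950402132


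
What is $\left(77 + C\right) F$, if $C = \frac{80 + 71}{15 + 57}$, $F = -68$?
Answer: $- \frac{96815}{18} \approx -5378.6$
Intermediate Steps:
$C = \frac{151}{72} \approx 2.0972$
$\left(77 + C\right) F = \left(77 + \frac{151}{72}\right) \left(-68\right) = \frac{5695}{72} \left(-68\right) = - \frac{96815}{18}$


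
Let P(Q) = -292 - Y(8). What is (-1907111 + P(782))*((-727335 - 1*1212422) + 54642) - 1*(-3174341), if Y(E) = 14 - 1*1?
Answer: 3595701687181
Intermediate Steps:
Y(E) = 13 (Y(E) = 14 - 1 = 13)
P(Q) = -305 (P(Q) = -292 - 1*13 = -292 - 13 = -305)
(-1907111 + P(782))*((-727335 - 1*1212422) + 54642) - 1*(-3174341) = (-1907111 - 305)*((-727335 - 1*1212422) + 54642) - 1*(-3174341) = -1907416*((-727335 - 1212422) + 54642) + 3174341 = -1907416*(-1939757 + 54642) + 3174341 = -1907416*(-1885115) + 3174341 = 3595698512840 + 3174341 = 3595701687181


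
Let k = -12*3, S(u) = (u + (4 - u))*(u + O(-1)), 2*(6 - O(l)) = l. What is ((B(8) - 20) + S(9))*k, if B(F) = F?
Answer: -1800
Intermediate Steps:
O(l) = 6 - l/2
S(u) = 26 + 4*u (S(u) = (u + (4 - u))*(u + (6 - ½*(-1))) = 4*(u + (6 + ½)) = 4*(u + 13/2) = 4*(13/2 + u) = 26 + 4*u)
k = -36
((B(8) - 20) + S(9))*k = ((8 - 20) + (26 + 4*9))*(-36) = (-12 + (26 + 36))*(-36) = (-12 + 62)*(-36) = 50*(-36) = -1800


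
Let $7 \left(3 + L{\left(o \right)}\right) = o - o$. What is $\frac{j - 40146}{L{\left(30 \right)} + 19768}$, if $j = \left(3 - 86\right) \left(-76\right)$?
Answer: $- \frac{33838}{19765} \approx -1.712$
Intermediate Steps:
$L{\left(o \right)} = -3$ ($L{\left(o \right)} = -3 + \frac{o - o}{7} = -3 + \frac{1}{7} \cdot 0 = -3 + 0 = -3$)
$j = 6308$ ($j = \left(3 - 86\right) \left(-76\right) = \left(-83\right) \left(-76\right) = 6308$)
$\frac{j - 40146}{L{\left(30 \right)} + 19768} = \frac{6308 - 40146}{-3 + 19768} = - \frac{33838}{19765}$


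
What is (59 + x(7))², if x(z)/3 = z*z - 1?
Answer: 41209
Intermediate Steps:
x(z) = -3 + 3*z² (x(z) = 3*(z*z - 1) = 3*(z² - 1) = 3*(-1 + z²) = -3 + 3*z²)
(59 + x(7))² = (59 + (-3 + 3*7²))² = (59 + (-3 + 3*49))² = (59 + (-3 + 147))² = (59 + 144)² = 203² = 41209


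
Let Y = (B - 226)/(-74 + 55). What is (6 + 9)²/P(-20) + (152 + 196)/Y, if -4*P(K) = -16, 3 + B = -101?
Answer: 16783/220 ≈ 76.286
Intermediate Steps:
B = -104 (B = -3 - 101 = -104)
P(K) = 4 (P(K) = -¼*(-16) = 4)
Y = 330/19 (Y = (-104 - 226)/(-74 + 55) = -330/(-19) = -330*(-1/19) = 330/19 ≈ 17.368)
(6 + 9)²/P(-20) + (152 + 196)/Y = (6 + 9)²/4 + (152 + 196)/(330/19) = 15²*(¼) + 348*(19/330) = 225*(¼) + 1102/55 = 225/4 + 1102/55 = 16783/220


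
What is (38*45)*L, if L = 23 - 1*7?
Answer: 27360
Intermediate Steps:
L = 16 (L = 23 - 7 = 16)
(38*45)*L = (38*45)*16 = 1710*16 = 27360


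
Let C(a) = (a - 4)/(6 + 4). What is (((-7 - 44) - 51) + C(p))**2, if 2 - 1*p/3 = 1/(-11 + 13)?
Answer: 4157521/400 ≈ 10394.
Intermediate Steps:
p = 9/2 (p = 6 - 3/(-11 + 13) = 6 - 3/2 = 9/2 ≈ 4.5000)
C(a) = -2/5 + a/10 (C(a) = (-4 + a)/10 = (-4 + a)*(1/10) = -2/5 + a/10)
(((-7 - 44) - 51) + C(p))**2 = (((-7 - 44) - 51) + (-2/5 + (1/10)*(9/2)))**2 = ((-51 - 51) + (-2/5 + 9/20))**2 = (-102 + 1/20)**2 = (-2039/20)**2 = 4157521/400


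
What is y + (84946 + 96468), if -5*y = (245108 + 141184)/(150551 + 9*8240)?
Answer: 203828220478/1123555 ≈ 1.8141e+5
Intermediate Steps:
y = -386292/1123555 (y = -(245108 + 141184)/(5*(150551 + 9*8240)) = -386292/(5*(150551 + 74160)) = -386292/(5*224711) = -⅕*386292/224711 = -386292/1123555 ≈ -0.34381)
y + (84946 + 96468) = -386292/1123555 + (84946 + 96468) = -386292/1123555 + 181414 = 203828220478/1123555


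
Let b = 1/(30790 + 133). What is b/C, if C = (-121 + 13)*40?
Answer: -1/133587360 ≈ -7.4857e-9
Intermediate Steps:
C = -4320 (C = -108*40 = -4320)
b = 1/30923 ≈ 3.2338e-5
b/C = (1/30923)/(-4320) = (1/30923)*(-1/4320) = -1/133587360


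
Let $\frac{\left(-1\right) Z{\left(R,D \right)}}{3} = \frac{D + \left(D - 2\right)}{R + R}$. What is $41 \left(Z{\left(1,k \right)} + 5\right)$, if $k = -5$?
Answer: $943$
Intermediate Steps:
$Z{\left(R,D \right)} = - \frac{3 \left(-2 + 2 D\right)}{2 R}$ ($Z{\left(R,D \right)} = - 3 \frac{D + \left(D - 2\right)}{R + R} = - 3 \frac{D + \left(D - 2\right)}{2 R} = - 3 \left(D + \left(-2 + D\right)\right) \frac{1}{2 R} = - 3 \left(-2 + 2 D\right) \frac{1}{2 R} = - 3 \frac{-2 + 2 D}{2 R} = - \frac{3 \left(-2 + 2 D\right)}{2 R}$)
$41 \left(Z{\left(1,k \right)} + 5\right) = 41 \left(\frac{3 \left(1 - -5\right)}{1} + 5\right) = 41 \left(3 \cdot 1 \left(1 + 5\right) + 5\right) = 41 \left(3 \cdot 1 \cdot 6 + 5\right) = 41 \left(18 + 5\right) = 41 \cdot 23 = 943$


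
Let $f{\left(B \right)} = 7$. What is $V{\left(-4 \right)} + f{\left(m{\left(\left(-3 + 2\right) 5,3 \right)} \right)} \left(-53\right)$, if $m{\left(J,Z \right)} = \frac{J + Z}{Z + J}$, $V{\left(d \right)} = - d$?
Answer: $-367$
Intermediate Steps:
$m{\left(J,Z \right)} = 1$ ($m{\left(J,Z \right)} = \frac{J + Z}{J + Z} = 1$)
$V{\left(-4 \right)} + f{\left(m{\left(\left(-3 + 2\right) 5,3 \right)} \right)} \left(-53\right) = \left(-1\right) \left(-4\right) + 7 \left(-53\right) = 4 - 371 = -367$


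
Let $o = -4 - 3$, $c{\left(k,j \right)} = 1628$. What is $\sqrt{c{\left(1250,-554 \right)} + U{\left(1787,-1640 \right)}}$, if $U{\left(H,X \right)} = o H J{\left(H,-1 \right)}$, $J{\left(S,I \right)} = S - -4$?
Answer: $i \sqrt{22401991} \approx 4733.1 i$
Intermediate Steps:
$J{\left(S,I \right)} = 4 + S$ ($J{\left(S,I \right)} = S + 4 = 4 + S$)
$o = -7$
$U{\left(H,X \right)} = - 7 H \left(4 + H\right)$
$\sqrt{c{\left(1250,-554 \right)} + U{\left(1787,-1640 \right)}} = \sqrt{1628 - 12509 \left(4 + 1787\right)} = \sqrt{1628 - 12509 \cdot 1791} = \sqrt{1628 - 22403619} = \sqrt{-22401991} = i \sqrt{22401991}$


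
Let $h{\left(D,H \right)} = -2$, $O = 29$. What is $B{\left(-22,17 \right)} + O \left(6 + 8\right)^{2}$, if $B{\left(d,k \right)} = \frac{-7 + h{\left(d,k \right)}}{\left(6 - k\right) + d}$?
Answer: $\frac{62527}{11} \approx 5684.3$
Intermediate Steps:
$B{\left(d,k \right)} = - \frac{9}{6 + d - k}$ ($B{\left(d,k \right)} = \frac{-7 - 2}{\left(6 - k\right) + d} = - \frac{9}{6 + d - k}$)
$B{\left(-22,17 \right)} + O \left(6 + 8\right)^{2} = - \frac{9}{6 - 22 - 17} + 29 \left(6 + 8\right)^{2} = - \frac{9}{6 - 22 - 17} + 29 \cdot 14^{2} = - \frac{9}{-33} + 29 \cdot 196 = \left(-9\right) \left(- \frac{1}{33}\right) + 5684 = \frac{3}{11} + 5684 = \frac{62527}{11}$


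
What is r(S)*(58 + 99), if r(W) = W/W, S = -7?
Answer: 157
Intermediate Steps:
r(W) = 1
r(S)*(58 + 99) = 1*(58 + 99) = 1*157 = 157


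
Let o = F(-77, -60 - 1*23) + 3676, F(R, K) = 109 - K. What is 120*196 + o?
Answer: 27388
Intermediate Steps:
o = 3868 (o = (109 - (-60 - 1*23)) + 3676 = (109 - (-60 - 23)) + 3676 = (109 - 1*(-83)) + 3676 = (109 + 83) + 3676 = 192 + 3676 = 3868)
120*196 + o = 120*196 + 3868 = 23520 + 3868 = 27388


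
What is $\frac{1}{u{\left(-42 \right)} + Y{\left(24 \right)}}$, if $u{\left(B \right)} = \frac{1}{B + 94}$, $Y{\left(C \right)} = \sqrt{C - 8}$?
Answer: $\frac{52}{209} \approx 0.2488$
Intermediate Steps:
$Y{\left(C \right)} = \sqrt{-8 + C}$
$u{\left(B \right)} = \frac{1}{94 + B}$
$\frac{1}{u{\left(-42 \right)} + Y{\left(24 \right)}} = \frac{1}{\frac{1}{94 - 42} + \sqrt{-8 + 24}} = \frac{1}{\frac{1}{52} + \sqrt{16}} = \frac{1}{\frac{1}{52} + 4} = \frac{1}{\frac{209}{52}} = \frac{52}{209}$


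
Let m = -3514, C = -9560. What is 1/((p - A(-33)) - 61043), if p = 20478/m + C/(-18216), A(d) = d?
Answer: -4000689/244103250478 ≈ -1.6389e-5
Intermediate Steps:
p = -21214588/4000689 (p = 20478/(-3514) - 9560/(-18216) = 20478*(-1/3514) - 9560*(-1/18216) = -10239/1757 + 1195/2277 = -21214588/4000689 ≈ -5.3027)
1/((p - A(-33)) - 61043) = 1/((-21214588/4000689 - 1*(-33)) - 61043) = 1/((-21214588/4000689 + 33) - 61043) = 1/(110808149/4000689 - 61043) = 1/(-244103250478/4000689) = -4000689/244103250478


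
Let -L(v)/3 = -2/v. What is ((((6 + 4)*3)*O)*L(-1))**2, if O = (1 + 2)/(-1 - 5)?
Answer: 8100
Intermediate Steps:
O = -1/2 (O = 3/(-6) = 3*(-1/6) = -1/2 ≈ -0.50000)
L(v) = 6/v (L(v) = -(-6)/v = 6/v)
((((6 + 4)*3)*O)*L(-1))**2 = ((((6 + 4)*3)*(-1/2))*(6/(-1)))**2 = (((10*3)*(-1/2))*(6*(-1)))**2 = ((30*(-1/2))*(-6))**2 = (-15*(-6))**2 = 90**2 = 8100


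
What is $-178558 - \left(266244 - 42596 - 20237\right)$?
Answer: $-381969$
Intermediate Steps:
$-178558 - \left(266244 - 42596 - 20237\right) = -178558 - 203411 = -381969$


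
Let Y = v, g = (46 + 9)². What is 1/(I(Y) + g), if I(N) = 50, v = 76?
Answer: 1/3075 ≈ 0.00032520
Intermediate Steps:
g = 3025 (g = 55² = 3025)
Y = 76
1/(I(Y) + g) = 1/(50 + 3025) = 1/3075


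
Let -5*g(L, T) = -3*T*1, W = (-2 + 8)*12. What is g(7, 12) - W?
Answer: -324/5 ≈ -64.800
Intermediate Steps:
W = 72 (W = 6*12 = 72)
g(L, T) = 3*T/5 (g(L, T) = -(-3*T)/5 = -(-3)*T/5 = 3*T/5)
g(7, 12) - W = (⅗)*12 - 1*72 = 36/5 - 72 = -324/5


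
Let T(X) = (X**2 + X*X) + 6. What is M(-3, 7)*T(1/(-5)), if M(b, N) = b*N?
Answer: -3192/25 ≈ -127.68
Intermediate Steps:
T(X) = 6 + 2*X**2 (T(X) = (X**2 + X**2) + 6 = 2*X**2 + 6 = 6 + 2*X**2)
M(b, N) = N*b
M(-3, 7)*T(1/(-5)) = (7*(-3))*(6 + 2*(1/(-5))**2) = -21*(6 + 2*(-1/5)**2) = -21*(6 + 2*(1/25)) = -21*(6 + 2/25) = -21*152/25 = -3192/25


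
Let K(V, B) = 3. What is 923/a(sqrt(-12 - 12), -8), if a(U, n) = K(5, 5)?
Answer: 923/3 ≈ 307.67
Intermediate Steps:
a(U, n) = 3
923/a(sqrt(-12 - 12), -8) = 923/3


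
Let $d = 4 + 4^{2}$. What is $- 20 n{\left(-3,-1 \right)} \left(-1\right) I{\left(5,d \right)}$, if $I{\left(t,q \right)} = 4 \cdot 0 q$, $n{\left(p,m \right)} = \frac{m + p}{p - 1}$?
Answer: $0$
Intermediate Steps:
$d = 20$ ($d = 4 + 16 = 20$)
$n{\left(p,m \right)} = \frac{m + p}{-1 + p}$
$I{\left(t,q \right)} = 0$ ($I{\left(t,q \right)} = 4 \cdot 0 = 0$)
$- 20 n{\left(-3,-1 \right)} \left(-1\right) I{\left(5,d \right)} = - 20 \frac{-1 - 3}{-1 - 3} \left(-1\right) 0 = - 20 \frac{1}{-4} \left(-4\right) \left(-1\right) 0 = - 20 \left(- \frac{1}{4}\right) \left(-4\right) \left(-1\right) 0 = - 20 \cdot 1 \left(-1\right) 0 = - 20 \left(\left(-1\right) 0\right) = \left(-20\right) 0 = 0$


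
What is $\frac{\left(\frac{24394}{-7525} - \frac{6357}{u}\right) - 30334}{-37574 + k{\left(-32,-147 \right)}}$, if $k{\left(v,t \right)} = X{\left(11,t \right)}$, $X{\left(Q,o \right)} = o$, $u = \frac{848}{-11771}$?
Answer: $- \frac{369494551763}{240705245200} \approx -1.535$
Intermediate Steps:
$u = - \frac{848}{11771}$ ($u = 848 \left(- \frac{1}{11771}\right) = - \frac{848}{11771} \approx -0.072042$)
$k{\left(v,t \right)} = t$
$\frac{\left(\frac{24394}{-7525} - \frac{6357}{u}\right) - 30334}{-37574 + k{\left(-32,-147 \right)}} = \frac{\left(\frac{24394}{-7525} - \frac{6357}{- \frac{848}{11771}}\right) - 30334}{-37574 - 147} = \frac{\left(24394 \left(- \frac{1}{7525}\right) - - \frac{74828247}{848}\right) - 30334}{-37721} = \left(\left(- \frac{24394}{7525} + \frac{74828247}{848}\right) - 30334\right) \left(- \frac{1}{37721}\right) = \left(\frac{563061872563}{6381200} - 30334\right) \left(- \frac{1}{37721}\right) = \frac{369494551763}{6381200} \left(- \frac{1}{37721}\right) = - \frac{369494551763}{240705245200}$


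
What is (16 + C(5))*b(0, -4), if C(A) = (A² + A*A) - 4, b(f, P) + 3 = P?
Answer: -434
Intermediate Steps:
b(f, P) = -3 + P
C(A) = -4 + 2*A² (C(A) = (A² + A²) - 4 = 2*A² - 4 = -4 + 2*A²)
(16 + C(5))*b(0, -4) = (16 + (-4 + 2*5²))*(-3 - 4) = (16 + (-4 + 2*25))*(-7) = (16 + (-4 + 50))*(-7) = (16 + 46)*(-7) = 62*(-7) = -434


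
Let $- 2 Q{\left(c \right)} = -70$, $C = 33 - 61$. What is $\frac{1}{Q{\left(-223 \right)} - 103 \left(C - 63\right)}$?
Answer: $\frac{1}{9408} \approx 0.00010629$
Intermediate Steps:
$C = -28$
$Q{\left(c \right)} = 35$ ($Q{\left(c \right)} = \left(- \frac{1}{2}\right) \left(-70\right) = 35$)
$\frac{1}{Q{\left(-223 \right)} - 103 \left(C - 63\right)} = \frac{1}{35 - 103 \left(-28 - 63\right)} = \frac{1}{35 - -9373} = \frac{1}{35 + 9373} = \frac{1}{9408}$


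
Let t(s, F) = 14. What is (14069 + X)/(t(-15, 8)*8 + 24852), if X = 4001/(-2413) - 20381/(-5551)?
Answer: 188475076649/334381870732 ≈ 0.56365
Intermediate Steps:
X = 26969802/13394563 (X = 4001*(-1/2413) - 20381*(-1/5551) = -4001/2413 + 20381/5551 = 26969802/13394563 ≈ 2.0135)
(14069 + X)/(t(-15, 8)*8 + 24852) = (14069 + 26969802/13394563)/(14*8 + 24852) = 188475076649/(13394563*(112 + 24852)) = (188475076649/13394563)/24964 = (188475076649/13394563)*(1/24964) = 188475076649/334381870732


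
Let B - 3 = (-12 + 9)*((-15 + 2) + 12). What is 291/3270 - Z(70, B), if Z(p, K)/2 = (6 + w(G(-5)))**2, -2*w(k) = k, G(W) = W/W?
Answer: -32924/545 ≈ -60.411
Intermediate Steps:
G(W) = 1
w(k) = -k/2
B = 6 (B = 3 + (-12 + 9)*((-15 + 2) + 12) = 3 - 3*(-13 + 12) = 3 - 3*(-1) = 3 + 3 = 6)
Z(p, K) = 121/2 (Z(p, K) = 2*(6 - 1/2*1)**2 = 2*(6 - 1/2)**2 = 2*(11/2)**2 = 2*(121/4) = 121/2)
291/3270 - Z(70, B) = 291/3270 - 1*121/2 = 291*(1/3270) - 121/2 = 97/1090 - 121/2 = -32924/545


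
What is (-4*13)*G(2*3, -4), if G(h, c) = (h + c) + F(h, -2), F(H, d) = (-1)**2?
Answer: -156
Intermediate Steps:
F(H, d) = 1
G(h, c) = 1 + c + h (G(h, c) = (h + c) + 1 = (c + h) + 1 = 1 + c + h)
(-4*13)*G(2*3, -4) = (-4*13)*(1 - 4 + 2*3) = -52*(1 - 4 + 6) = -52*3 = -156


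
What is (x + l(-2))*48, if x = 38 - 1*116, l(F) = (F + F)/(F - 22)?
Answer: -3736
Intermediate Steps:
l(F) = 2*F/(-22 + F) (l(F) = (2*F)/(-22 + F) = 2*F/(-22 + F))
x = -78 (x = 38 - 116 = -78)
(x + l(-2))*48 = (-78 + 2*(-2)/(-22 - 2))*48 = (-78 + 2*(-2)/(-24))*48 = (-78 + 2*(-2)*(-1/24))*48 = (-78 + 1/6)*48 = -467/6*48 = -3736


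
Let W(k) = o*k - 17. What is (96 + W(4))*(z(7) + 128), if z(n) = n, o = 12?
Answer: 17145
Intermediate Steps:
W(k) = -17 + 12*k (W(k) = 12*k - 17 = -17 + 12*k)
(96 + W(4))*(z(7) + 128) = (96 + (-17 + 12*4))*(7 + 128) = (96 + (-17 + 48))*135 = (96 + 31)*135 = 127*135 = 17145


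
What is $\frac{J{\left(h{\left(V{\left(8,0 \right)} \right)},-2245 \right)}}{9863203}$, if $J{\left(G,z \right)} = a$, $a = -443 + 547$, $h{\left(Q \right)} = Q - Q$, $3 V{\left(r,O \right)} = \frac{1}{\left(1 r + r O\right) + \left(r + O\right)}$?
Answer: $\frac{104}{9863203} \approx 1.0544 \cdot 10^{-5}$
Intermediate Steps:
$V{\left(r,O \right)} = \frac{1}{3 \left(O + 2 r + O r\right)}$ ($V{\left(r,O \right)} = \frac{1}{3 \left(\left(1 r + r O\right) + \left(r + O\right)\right)} = \frac{1}{3 \left(\left(r + O r\right) + \left(O + r\right)\right)} = \frac{1}{3 \left(O + 2 r + O r\right)}$)
$h{\left(Q \right)} = 0$
$a = 104$
$J{\left(G,z \right)} = 104$
$\frac{J{\left(h{\left(V{\left(8,0 \right)} \right)},-2245 \right)}}{9863203} = \frac{104}{9863203}$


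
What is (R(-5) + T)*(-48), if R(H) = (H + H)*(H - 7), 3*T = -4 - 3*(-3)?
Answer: -5840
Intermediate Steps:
T = 5/3 (T = (-4 - 3*(-3))/3 = (-4 + 9)/3 = (⅓)*5 = 5/3 ≈ 1.6667)
R(H) = 2*H*(-7 + H) (R(H) = (2*H)*(-7 + H) = 2*H*(-7 + H))
(R(-5) + T)*(-48) = (2*(-5)*(-7 - 5) + 5/3)*(-48) = (2*(-5)*(-12) + 5/3)*(-48) = (120 + 5/3)*(-48) = (365/3)*(-48) = -5840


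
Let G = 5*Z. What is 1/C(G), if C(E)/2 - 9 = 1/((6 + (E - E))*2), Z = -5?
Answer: 6/109 ≈ 0.055046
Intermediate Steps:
G = -25 (G = 5*(-5) = -25)
C(E) = 109/6 (C(E) = 18 + 2/(((6 + (E - E))*2)) = 18 + 2/(((6 + 0)*2)) = 18 + 2/((6*2)) = 18 + 2/12 = 18 + 2*(1/12) = 18 + ⅙ = 109/6)
1/C(G) = 1/(109/6) = 6/109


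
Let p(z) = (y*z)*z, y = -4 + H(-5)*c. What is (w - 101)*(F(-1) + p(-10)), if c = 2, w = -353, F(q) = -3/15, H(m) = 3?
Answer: -453546/5 ≈ -90709.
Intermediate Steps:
F(q) = -⅕ (F(q) = -3*1/15 = -⅕)
y = 2 (y = -4 + 3*2 = -4 + 6 = 2)
p(z) = 2*z² (p(z) = (2*z)*z = 2*z²)
(w - 101)*(F(-1) + p(-10)) = (-353 - 101)*(-⅕ + 2*(-10)²) = -454*(-⅕ + 2*100) = -454*(-⅕ + 200) = -454*999/5 = -453546/5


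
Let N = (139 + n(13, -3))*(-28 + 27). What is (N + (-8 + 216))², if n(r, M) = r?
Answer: 3136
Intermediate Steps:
N = -152 (N = (139 + 13)*(-28 + 27) = 152*(-1) = -152)
(N + (-8 + 216))² = (-152 + (-8 + 216))² = (-152 + 208)² = 56² = 3136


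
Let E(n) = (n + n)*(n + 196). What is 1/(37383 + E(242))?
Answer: 1/249375 ≈ 4.0100e-6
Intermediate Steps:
E(n) = 2*n*(196 + n) (E(n) = (2*n)*(196 + n) = 2*n*(196 + n))
1/(37383 + E(242)) = 1/(37383 + 2*242*(196 + 242)) = 1/(37383 + 2*242*438) = 1/(37383 + 211992) = 1/249375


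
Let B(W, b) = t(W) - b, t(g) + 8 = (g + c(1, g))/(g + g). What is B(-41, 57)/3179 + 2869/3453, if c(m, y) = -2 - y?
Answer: 364743799/450060567 ≈ 0.81043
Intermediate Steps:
t(g) = -8 - 1/g (t(g) = -8 + (g + (-2 - g))/(g + g) = -8 - 2*1/(2*g) = -8 - 1/g)
B(W, b) = -8 - b - 1/W (B(W, b) = (-8 - 1/W) - b = -8 - b - 1/W)
B(-41, 57)/3179 + 2869/3453 = (-8 - 1*57 - 1/(-41))/3179 + 2869/3453 = (-8 - 57 - 1*(-1/41))*(1/3179) + 2869*(1/3453) = (-8 - 57 + 1/41)*(1/3179) + 2869/3453 = -2664/41*1/3179 + 2869/3453 = -2664/130339 + 2869/3453 = 364743799/450060567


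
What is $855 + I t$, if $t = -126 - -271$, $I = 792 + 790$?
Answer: $230245$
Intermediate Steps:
$I = 1582$
$t = 145$ ($t = -126 + 271 = 145$)
$855 + I t = 855 + 1582 \cdot 145 = 855 + 229390 = 230245$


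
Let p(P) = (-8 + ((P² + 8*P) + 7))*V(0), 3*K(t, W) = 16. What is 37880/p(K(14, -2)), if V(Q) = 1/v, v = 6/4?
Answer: 511380/631 ≈ 810.43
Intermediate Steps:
v = 3/2 (v = 6*(¼) = 3/2 ≈ 1.5000)
V(Q) = ⅔ (V(Q) = 1/(3/2) = ⅔)
K(t, W) = 16/3 (K(t, W) = (⅓)*16 = 16/3)
p(P) = -⅔ + 2*P²/3 + 16*P/3 (p(P) = (-8 + ((P² + 8*P) + 7))*(⅔) = (-8 + (7 + P² + 8*P))*(⅔) = (-1 + P² + 8*P)*(⅔) = -⅔ + 2*P²/3 + 16*P/3)
37880/p(K(14, -2)) = 37880/(-⅔ + 2*(16/3)²/3 + (16/3)*(16/3)) = 37880/(-⅔ + (⅔)*(256/9) + 256/9) = 37880/(-⅔ + 512/27 + 256/9) = 37880/(1262/27) = 37880*(27/1262) = 511380/631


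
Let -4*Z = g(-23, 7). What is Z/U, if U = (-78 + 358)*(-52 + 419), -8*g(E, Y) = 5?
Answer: 1/657664 ≈ 1.5205e-6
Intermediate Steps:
g(E, Y) = -5/8 (g(E, Y) = -⅛*5 = -5/8)
Z = 5/32 (Z = -¼*(-5/8) = 5/32 ≈ 0.15625)
U = 102760 (U = 280*367 = 102760)
Z/U = (5/32)/102760 = (5/32)*(1/102760) = 1/657664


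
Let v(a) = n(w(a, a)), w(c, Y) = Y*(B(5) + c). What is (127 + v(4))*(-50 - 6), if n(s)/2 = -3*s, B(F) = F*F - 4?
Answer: 26488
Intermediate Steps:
B(F) = -4 + F**2 (B(F) = F**2 - 4 = -4 + F**2)
w(c, Y) = Y*(21 + c) (w(c, Y) = Y*((-4 + 5**2) + c) = Y*((-4 + 25) + c) = Y*(21 + c))
n(s) = -6*s (n(s) = 2*(-3*s) = -6*s)
v(a) = -6*a*(21 + a)
(127 + v(4))*(-50 - 6) = (127 - 6*4*(21 + 4))*(-50 - 6) = (127 - 6*4*25)*(-56) = (127 - 600)*(-56) = -473*(-56) = 26488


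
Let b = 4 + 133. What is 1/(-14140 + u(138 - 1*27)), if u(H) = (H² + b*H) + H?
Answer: 1/13499 ≈ 7.4080e-5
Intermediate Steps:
b = 137
u(H) = H² + 138*H (u(H) = (H² + 137*H) + H = H² + 138*H)
1/(-14140 + u(138 - 1*27)) = 1/(-14140 + (138 - 1*27)*(138 + (138 - 1*27))) = 1/(-14140 + (138 - 27)*(138 + (138 - 27))) = 1/(-14140 + 111*(138 + 111)) = 1/(-14140 + 111*249) = 1/(-14140 + 27639) = 1/13499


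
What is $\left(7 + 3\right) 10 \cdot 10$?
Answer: $1000$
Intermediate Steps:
$\left(7 + 3\right) 10 \cdot 10 = 10 \cdot 10 \cdot 10 = 100 \cdot 10 = 1000$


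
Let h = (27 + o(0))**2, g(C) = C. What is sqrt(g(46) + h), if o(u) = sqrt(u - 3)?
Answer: sqrt(772 + 54*I*sqrt(3)) ≈ 27.836 + 1.6801*I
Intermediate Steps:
o(u) = sqrt(-3 + u)
h = (27 + I*sqrt(3))**2 (h = (27 + sqrt(-3 + 0))**2 = (27 + sqrt(-3))**2 = (27 + I*sqrt(3))**2 ≈ 726.0 + 93.531*I)
sqrt(g(46) + h) = sqrt(46 + (27 + I*sqrt(3))**2)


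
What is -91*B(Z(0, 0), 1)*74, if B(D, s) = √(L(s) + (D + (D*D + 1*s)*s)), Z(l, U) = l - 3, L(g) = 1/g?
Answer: -13468*√2 ≈ -19047.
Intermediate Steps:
Z(l, U) = -3 + l
B(D, s) = √(D + 1/s + s*(s + D²)) (B(D, s) = √(1/s + (D + (D*D + 1*s)*s)) = √(1/s + (D + (D² + s)*s)) = √(1/s + (D + (s + D²)*s)) = √(1/s + (D + s*(s + D²))) = √(D + 1/s + s*(s + D²)))
-91*B(Z(0, 0), 1)*74 = -91*√((-3 + 0) + 1/1 + 1² + 1*(-3 + 0)²)*74 = -91*√(-3 + 1 + 1 + 1*(-3)²)*74 = -91*√(-3 + 1 + 1 + 1*9)*74 = -91*√(-3 + 1 + 1 + 9)*74 = -182*√2*74 = -13468*√2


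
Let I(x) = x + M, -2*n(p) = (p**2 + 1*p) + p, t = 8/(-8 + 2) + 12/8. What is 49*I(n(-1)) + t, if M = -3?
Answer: -367/3 ≈ -122.33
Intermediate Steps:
t = 1/6 (t = 8/(-6) + 12*(1/8) = 8*(-1/6) + 3/2 = -4/3 + 3/2 = 1/6 ≈ 0.16667)
n(p) = -p - p**2/2 (n(p) = -((p**2 + 1*p) + p)/2 = -((p**2 + p) + p)/2 = -((p + p**2) + p)/2 = -(p**2 + 2*p)/2 = -p - p**2/2)
I(x) = -3 + x (I(x) = x - 3 = -3 + x)
49*I(n(-1)) + t = 49*(-3 - 1/2*(-1)*(2 - 1)) + 1/6 = 49*(-3 - 1/2*(-1)*1) + 1/6 = 49*(-3 + 1/2) + 1/6 = 49*(-5/2) + 1/6 = -245/2 + 1/6 = -367/3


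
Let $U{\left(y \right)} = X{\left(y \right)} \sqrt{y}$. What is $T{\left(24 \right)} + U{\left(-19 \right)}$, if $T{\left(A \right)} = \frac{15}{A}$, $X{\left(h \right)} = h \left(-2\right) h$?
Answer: $\frac{5}{8} - 722 i \sqrt{19} \approx 0.625 - 3147.1 i$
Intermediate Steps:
$X{\left(h \right)} = - 2 h^{2}$ ($X{\left(h \right)} = - 2 h h = - 2 h^{2}$)
$U{\left(y \right)} = - 2 y^{\frac{5}{2}}$ ($U{\left(y \right)} = - 2 y^{2} \sqrt{y} = - 2 y^{\frac{5}{2}}$)
$T{\left(24 \right)} + U{\left(-19 \right)} = \frac{15}{24} - 2 \left(-19\right)^{\frac{5}{2}} = 15 \cdot \frac{1}{24} - 2 \cdot 361 i \sqrt{19} = \frac{5}{8} - 722 i \sqrt{19}$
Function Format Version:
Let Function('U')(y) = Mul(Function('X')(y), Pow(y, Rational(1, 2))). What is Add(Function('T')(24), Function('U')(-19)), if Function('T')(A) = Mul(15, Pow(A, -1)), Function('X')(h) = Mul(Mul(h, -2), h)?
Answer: Add(Rational(5, 8), Mul(-722, I, Pow(19, Rational(1, 2)))) ≈ Add(0.62500, Mul(-3147.1, I))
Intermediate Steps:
Function('X')(h) = Mul(-2, Pow(h, 2)) (Function('X')(h) = Mul(Mul(-2, h), h) = Mul(-2, Pow(h, 2)))
Function('U')(y) = Mul(-2, Pow(y, Rational(5, 2))) (Function('U')(y) = Mul(Mul(-2, Pow(y, 2)), Pow(y, Rational(1, 2))) = Mul(-2, Pow(y, Rational(5, 2))))
Add(Function('T')(24), Function('U')(-19)) = Add(Mul(15, Pow(24, -1)), Mul(-2, Pow(-19, Rational(5, 2)))) = Add(Mul(15, Rational(1, 24)), Mul(-2, Mul(361, I, Pow(19, Rational(1, 2))))) = Add(Rational(5, 8), Mul(-722, I, Pow(19, Rational(1, 2))))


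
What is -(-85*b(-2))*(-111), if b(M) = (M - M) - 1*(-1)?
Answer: -9435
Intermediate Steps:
b(M) = 1 (b(M) = 0 + 1 = 1)
-(-85*b(-2))*(-111) = -(-85*1)*(-111) = -(-85)*(-111) = -1*9435 = -9435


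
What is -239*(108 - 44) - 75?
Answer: -15371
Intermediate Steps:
-239*(108 - 44) - 75 = -239*64 - 75 = -15296 - 75 = -15371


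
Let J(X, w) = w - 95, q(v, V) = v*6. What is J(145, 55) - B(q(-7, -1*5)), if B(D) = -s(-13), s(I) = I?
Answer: -53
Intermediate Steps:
q(v, V) = 6*v
J(X, w) = -95 + w
B(D) = 13 (B(D) = -1*(-13) = 13)
J(145, 55) - B(q(-7, -1*5)) = (-95 + 55) - 1*13 = -40 - 13 = -53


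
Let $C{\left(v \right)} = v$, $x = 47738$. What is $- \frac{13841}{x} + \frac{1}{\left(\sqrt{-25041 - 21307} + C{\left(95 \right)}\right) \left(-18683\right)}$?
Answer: $\frac{- 517182806 \sqrt{11587} + 24566231023 i}{891889054 \left(- 95 i + 2 \sqrt{11587}\right)} \approx -0.28994 + 2.0809 \cdot 10^{-7} i$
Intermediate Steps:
$- \frac{13841}{x} + \frac{1}{\left(\sqrt{-25041 - 21307} + C{\left(95 \right)}\right) \left(-18683\right)} = - \frac{13841}{47738} + \frac{1}{\left(\sqrt{-25041 - 21307} + 95\right) \left(-18683\right)} = \left(-13841\right) \frac{1}{47738} + \frac{1}{\sqrt{-46348} + 95} \left(- \frac{1}{18683}\right) = - \frac{13841}{47738} + \frac{1}{2 i \sqrt{11587} + 95} \left(- \frac{1}{18683}\right) = - \frac{13841}{47738} + \frac{1}{95 + 2 i \sqrt{11587}} \left(- \frac{1}{18683}\right) = - \frac{13841}{47738} - \frac{1}{18683 \left(95 + 2 i \sqrt{11587}\right)}$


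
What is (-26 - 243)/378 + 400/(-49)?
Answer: -23483/2646 ≈ -8.8749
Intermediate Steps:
(-26 - 243)/378 + 400/(-49) = -269*1/378 + 400*(-1/49) = -269/378 - 400/49 = -23483/2646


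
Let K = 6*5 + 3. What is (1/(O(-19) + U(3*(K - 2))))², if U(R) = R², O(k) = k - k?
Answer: 1/74805201 ≈ 1.3368e-8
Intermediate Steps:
O(k) = 0
K = 33 (K = 30 + 3 = 33)
(1/(O(-19) + U(3*(K - 2))))² = (1/(0 + (3*(33 - 2))²))² = (1/(0 + (3*31)²))² = (1/(0 + 93²))² = (1/(0 + 8649))² = (1/8649)² = 1/74805201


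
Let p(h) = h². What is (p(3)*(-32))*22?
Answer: -6336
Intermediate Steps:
(p(3)*(-32))*22 = (3²*(-32))*22 = (9*(-32))*22 = -288*22 = -6336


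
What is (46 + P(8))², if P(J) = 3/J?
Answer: 137641/64 ≈ 2150.6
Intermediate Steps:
(46 + P(8))² = (46 + 3/8)² = (371/8)² = 137641/64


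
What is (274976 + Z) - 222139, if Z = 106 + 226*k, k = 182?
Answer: 94075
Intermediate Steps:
Z = 41238 (Z = 106 + 226*182 = 106 + 41132 = 41238)
(274976 + Z) - 222139 = (274976 + 41238) - 222139 = 316214 - 222139 = 94075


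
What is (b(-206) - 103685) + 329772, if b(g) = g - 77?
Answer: 225804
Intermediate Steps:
b(g) = -77 + g
(b(-206) - 103685) + 329772 = ((-77 - 206) - 103685) + 329772 = (-283 - 103685) + 329772 = -103968 + 329772 = 225804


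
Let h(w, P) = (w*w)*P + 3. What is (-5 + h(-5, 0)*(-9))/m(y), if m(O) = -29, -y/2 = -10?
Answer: 32/29 ≈ 1.1034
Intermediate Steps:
y = 20 (y = -2*(-10) = 20)
h(w, P) = 3 + P*w² (h(w, P) = w²*P + 3 = P*w² + 3 = 3 + P*w²)
(-5 + h(-5, 0)*(-9))/m(y) = (-5 + (3 + 0*(-5)²)*(-9))/(-29) = (-5 + (3 + 0*25)*(-9))*(-1/29) = (-5 + (3 + 0)*(-9))*(-1/29) = (-5 + 3*(-9))*(-1/29) = (-5 - 27)*(-1/29) = -32*(-1/29) = 32/29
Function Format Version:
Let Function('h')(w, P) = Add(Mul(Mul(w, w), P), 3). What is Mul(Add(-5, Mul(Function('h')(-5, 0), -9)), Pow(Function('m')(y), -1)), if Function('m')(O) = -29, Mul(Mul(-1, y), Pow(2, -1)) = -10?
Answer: Rational(32, 29) ≈ 1.1034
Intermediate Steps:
y = 20 (y = Mul(-2, -10) = 20)
Function('h')(w, P) = Add(3, Mul(P, Pow(w, 2))) (Function('h')(w, P) = Add(Mul(Pow(w, 2), P), 3) = Add(Mul(P, Pow(w, 2)), 3) = Add(3, Mul(P, Pow(w, 2))))
Mul(Add(-5, Mul(Function('h')(-5, 0), -9)), Pow(Function('m')(y), -1)) = Mul(Add(-5, Mul(Add(3, Mul(0, Pow(-5, 2))), -9)), Pow(-29, -1)) = Mul(Add(-5, Mul(Add(3, Mul(0, 25)), -9)), Rational(-1, 29)) = Mul(Add(-5, Mul(Add(3, 0), -9)), Rational(-1, 29)) = Mul(Add(-5, Mul(3, -9)), Rational(-1, 29)) = Mul(Add(-5, -27), Rational(-1, 29)) = Mul(-32, Rational(-1, 29)) = Rational(32, 29)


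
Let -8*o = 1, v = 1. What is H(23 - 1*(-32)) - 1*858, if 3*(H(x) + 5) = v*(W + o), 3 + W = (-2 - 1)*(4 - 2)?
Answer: -20785/24 ≈ -866.04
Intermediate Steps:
W = -9 (W = -3 + (-2 - 1)*(4 - 2) = -3 - 3*2 = -3 - 6 = -9)
o = -1/8 (o = -1/8*1 = -1/8 ≈ -0.12500)
H(x) = -193/24 (H(x) = -5 + (1*(-9 - 1/8))/3 = -5 + (1*(-73/8))/3 = -5 + (1/3)*(-73/8) = -5 - 73/24 = -193/24)
H(23 - 1*(-32)) - 1*858 = -193/24 - 1*858 = -193/24 - 858 = -20785/24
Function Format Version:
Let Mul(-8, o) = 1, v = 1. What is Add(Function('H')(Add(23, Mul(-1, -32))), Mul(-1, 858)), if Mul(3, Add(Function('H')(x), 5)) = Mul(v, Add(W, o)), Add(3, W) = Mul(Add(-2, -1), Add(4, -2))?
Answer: Rational(-20785, 24) ≈ -866.04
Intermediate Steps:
W = -9 (W = Add(-3, Mul(Add(-2, -1), Add(4, -2))) = Add(-3, Mul(-3, 2)) = Add(-3, -6) = -9)
o = Rational(-1, 8) (o = Mul(Rational(-1, 8), 1) = Rational(-1, 8) ≈ -0.12500)
Function('H')(x) = Rational(-193, 24) (Function('H')(x) = Add(-5, Mul(Rational(1, 3), Mul(1, Add(-9, Rational(-1, 8))))) = Add(-5, Mul(Rational(1, 3), Mul(1, Rational(-73, 8)))) = Add(-5, Mul(Rational(1, 3), Rational(-73, 8))) = Add(-5, Rational(-73, 24)) = Rational(-193, 24))
Add(Function('H')(Add(23, Mul(-1, -32))), Mul(-1, 858)) = Add(Rational(-193, 24), Mul(-1, 858)) = Add(Rational(-193, 24), -858) = Rational(-20785, 24)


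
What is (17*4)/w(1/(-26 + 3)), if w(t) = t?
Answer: -1564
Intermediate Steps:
(17*4)/w(1/(-26 + 3)) = (17*4)/(1/(-26 + 3)) = 68/(1/(-23)) = 68/(-1/23) = 68*(-23) = -1564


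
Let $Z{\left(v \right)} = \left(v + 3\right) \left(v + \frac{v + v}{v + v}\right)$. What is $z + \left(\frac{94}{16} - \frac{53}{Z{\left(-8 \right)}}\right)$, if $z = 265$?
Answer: $\frac{75421}{280} \approx 269.36$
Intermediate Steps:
$Z{\left(v \right)} = \left(1 + v\right) \left(3 + v\right)$ ($Z{\left(v \right)} = \left(3 + v\right) \left(v + \frac{2 v}{2 v}\right) = \left(3 + v\right) \left(v + 2 v \frac{1}{2 v}\right) = \left(3 + v\right) \left(v + 1\right) = \left(3 + v\right) \left(1 + v\right) = \left(1 + v\right) \left(3 + v\right)$)
$z + \left(\frac{94}{16} - \frac{53}{Z{\left(-8 \right)}}\right) = 265 + \left(\frac{94}{16} - \frac{53}{3 + \left(-8\right)^{2} + 4 \left(-8\right)}\right) = 265 + \left(94 \cdot \frac{1}{16} - \frac{53}{3 + 64 - 32}\right) = 265 + \left(\frac{47}{8} - \frac{53}{35}\right) = 265 + \frac{1221}{280} = \frac{75421}{280}$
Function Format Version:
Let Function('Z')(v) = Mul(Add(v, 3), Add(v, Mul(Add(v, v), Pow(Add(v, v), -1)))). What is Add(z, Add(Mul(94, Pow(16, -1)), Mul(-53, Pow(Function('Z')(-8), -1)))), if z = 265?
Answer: Rational(75421, 280) ≈ 269.36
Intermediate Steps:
Function('Z')(v) = Mul(Add(1, v), Add(3, v)) (Function('Z')(v) = Mul(Add(3, v), Add(v, Mul(Mul(2, v), Pow(Mul(2, v), -1)))) = Mul(Add(3, v), Add(v, Mul(Mul(2, v), Mul(Rational(1, 2), Pow(v, -1))))) = Mul(Add(3, v), Add(v, 1)) = Mul(Add(3, v), Add(1, v)) = Mul(Add(1, v), Add(3, v)))
Add(z, Add(Mul(94, Pow(16, -1)), Mul(-53, Pow(Function('Z')(-8), -1)))) = Add(265, Add(Mul(94, Pow(16, -1)), Mul(-53, Pow(Add(3, Pow(-8, 2), Mul(4, -8)), -1)))) = Add(265, Add(Mul(94, Rational(1, 16)), Mul(-53, Pow(Add(3, 64, -32), -1)))) = Add(265, Add(Rational(47, 8), Mul(-53, Pow(35, -1)))) = Add(265, Add(Rational(47, 8), Mul(-53, Rational(1, 35)))) = Add(265, Add(Rational(47, 8), Rational(-53, 35))) = Add(265, Rational(1221, 280)) = Rational(75421, 280)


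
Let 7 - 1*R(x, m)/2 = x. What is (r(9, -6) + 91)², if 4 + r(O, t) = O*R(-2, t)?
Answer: 62001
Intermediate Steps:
R(x, m) = 14 - 2*x
r(O, t) = -4 + 18*O (r(O, t) = -4 + O*(14 - 2*(-2)) = -4 + O*(14 + 4) = -4 + O*18 = -4 + 18*O)
(r(9, -6) + 91)² = ((-4 + 18*9) + 91)² = ((-4 + 162) + 91)² = (158 + 91)² = 249² = 62001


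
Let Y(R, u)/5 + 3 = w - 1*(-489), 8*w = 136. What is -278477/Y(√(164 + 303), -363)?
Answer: -278477/2515 ≈ -110.73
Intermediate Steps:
w = 17 (w = (⅛)*136 = 17)
Y(R, u) = 2515 (Y(R, u) = -15 + 5*(17 - 1*(-489)) = -15 + 5*(17 + 489) = -15 + 5*506 = -15 + 2530 = 2515)
-278477/Y(√(164 + 303), -363) = -278477/2515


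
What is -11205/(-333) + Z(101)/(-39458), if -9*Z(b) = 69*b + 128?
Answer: 442389479/13139514 ≈ 33.669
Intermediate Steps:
Z(b) = -128/9 - 23*b/3 (Z(b) = -(69*b + 128)/9 = -(128 + 69*b)/9 = -128/9 - 23*b/3)
-11205/(-333) + Z(101)/(-39458) = -11205/(-333) + (-128/9 - 23/3*101)/(-39458) = -11205*(-1/333) + (-128/9 - 2323/3)*(-1/39458) = 1245/37 - 7097/9*(-1/39458) = 1245/37 + 7097/355122 = 442389479/13139514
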